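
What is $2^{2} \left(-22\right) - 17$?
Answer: $-105$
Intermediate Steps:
$2^{2} \left(-22\right) - 17 = 4 \left(-22\right) - 17 = -88 - 17 = -105$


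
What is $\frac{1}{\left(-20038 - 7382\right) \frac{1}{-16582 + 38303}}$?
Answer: $- \frac{21721}{27420} \approx -0.79216$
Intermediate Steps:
$\frac{1}{\left(-20038 - 7382\right) \frac{1}{-16582 + 38303}} = \frac{1}{\left(-27420\right) \frac{1}{21721}} = \frac{1}{- \frac{27420}{21721}} = - \frac{21721}{27420}$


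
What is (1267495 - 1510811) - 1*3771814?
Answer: -4015130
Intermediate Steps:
(1267495 - 1510811) - 1*3771814 = -243316 - 3771814 = -4015130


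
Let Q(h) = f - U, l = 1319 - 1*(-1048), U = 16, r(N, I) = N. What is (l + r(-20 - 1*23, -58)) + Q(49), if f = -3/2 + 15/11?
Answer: 50773/22 ≈ 2307.9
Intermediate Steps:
f = -3/22 (f = -3*½ + 15*(1/11) = -3/2 + 15/11 = -3/22 ≈ -0.13636)
l = 2367 (l = 1319 + 1048 = 2367)
Q(h) = -355/22 (Q(h) = -3/22 - 1*16 = -3/22 - 16 = -355/22)
(l + r(-20 - 1*23, -58)) + Q(49) = (2367 + (-20 - 1*23)) - 355/22 = (2367 + (-20 - 23)) - 355/22 = (2367 - 43) - 355/22 = 2324 - 355/22 = 50773/22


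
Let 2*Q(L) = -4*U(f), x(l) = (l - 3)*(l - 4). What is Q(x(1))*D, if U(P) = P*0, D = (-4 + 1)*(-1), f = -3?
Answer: 0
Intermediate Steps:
D = 3 (D = -3*(-1) = 3)
x(l) = (-4 + l)*(-3 + l) (x(l) = (-3 + l)*(-4 + l) = (-4 + l)*(-3 + l))
U(P) = 0
Q(L) = 0 (Q(L) = (-4*0)/2 = (1/2)*0 = 0)
Q(x(1))*D = 0*3 = 0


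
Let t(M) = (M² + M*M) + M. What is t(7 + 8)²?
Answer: 216225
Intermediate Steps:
t(M) = M + 2*M² (t(M) = (M² + M²) + M = 2*M² + M = M + 2*M²)
t(7 + 8)² = ((7 + 8)*(1 + 2*(7 + 8)))² = (15*(1 + 2*15))² = (15*(1 + 30))² = (15*31)² = 465² = 216225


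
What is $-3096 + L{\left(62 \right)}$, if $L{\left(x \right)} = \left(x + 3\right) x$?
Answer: $934$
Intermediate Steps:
$L{\left(x \right)} = x \left(3 + x\right)$ ($L{\left(x \right)} = \left(3 + x\right) x = x \left(3 + x\right)$)
$-3096 + L{\left(62 \right)} = -3096 + 62 \left(3 + 62\right) = -3096 + 62 \cdot 65 = -3096 + 4030 = 934$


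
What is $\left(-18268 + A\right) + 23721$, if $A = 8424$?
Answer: $13877$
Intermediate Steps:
$\left(-18268 + A\right) + 23721 = \left(-18268 + 8424\right) + 23721 = -9844 + 23721 = 13877$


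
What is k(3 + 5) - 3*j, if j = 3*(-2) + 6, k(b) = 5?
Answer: 5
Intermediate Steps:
j = 0 (j = -6 + 6 = 0)
k(3 + 5) - 3*j = 5 - 3*0 = 5 + 0 = 5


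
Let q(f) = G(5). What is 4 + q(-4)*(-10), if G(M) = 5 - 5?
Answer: 4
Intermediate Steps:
G(M) = 0
q(f) = 0
4 + q(-4)*(-10) = 4 + 0*(-10) = 4 + 0 = 4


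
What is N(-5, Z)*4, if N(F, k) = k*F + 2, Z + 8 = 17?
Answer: -172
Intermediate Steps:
Z = 9 (Z = -8 + 17 = 9)
N(F, k) = 2 + F*k (N(F, k) = F*k + 2 = 2 + F*k)
N(-5, Z)*4 = (2 - 5*9)*4 = (2 - 45)*4 = -43*4 = -172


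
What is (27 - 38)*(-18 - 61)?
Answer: 869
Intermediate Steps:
(27 - 38)*(-18 - 61) = -11*(-79) = 869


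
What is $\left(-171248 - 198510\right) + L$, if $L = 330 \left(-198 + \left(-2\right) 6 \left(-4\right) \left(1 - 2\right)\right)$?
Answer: $-450938$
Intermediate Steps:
$L = -81180$ ($L = 330 \left(-198 + \left(-12\right) \left(-4\right) \left(-1\right)\right) = 330 \left(-198 + 48 \left(-1\right)\right) = 330 \left(-198 - 48\right) = 330 \left(-246\right) = -81180$)
$\left(-171248 - 198510\right) + L = \left(-171248 - 198510\right) - 81180 = -369758 - 81180 = -450938$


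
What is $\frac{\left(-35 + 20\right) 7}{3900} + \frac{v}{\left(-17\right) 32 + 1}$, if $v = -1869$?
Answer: $\frac{160713}{47060} \approx 3.4151$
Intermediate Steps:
$\frac{\left(-35 + 20\right) 7}{3900} + \frac{v}{\left(-17\right) 32 + 1} = \frac{\left(-35 + 20\right) 7}{3900} - \frac{1869}{\left(-17\right) 32 + 1} = \left(-15\right) 7 \cdot \frac{1}{3900} - \frac{1869}{-544 + 1} = \left(-105\right) \frac{1}{3900} - \frac{1869}{-543} = - \frac{7}{260} - - \frac{623}{181} = - \frac{7}{260} + \frac{623}{181} = \frac{160713}{47060}$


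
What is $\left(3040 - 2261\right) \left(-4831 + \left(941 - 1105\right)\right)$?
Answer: $-3891105$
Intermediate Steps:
$\left(3040 - 2261\right) \left(-4831 + \left(941 - 1105\right)\right) = 779 \left(-4831 + \left(941 - 1105\right)\right) = 779 \left(-4831 - 164\right) = 779 \left(-4995\right) = -3891105$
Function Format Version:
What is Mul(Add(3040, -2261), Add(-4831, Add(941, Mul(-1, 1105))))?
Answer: -3891105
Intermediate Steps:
Mul(Add(3040, -2261), Add(-4831, Add(941, Mul(-1, 1105)))) = Mul(779, Add(-4831, Add(941, -1105))) = Mul(779, Add(-4831, -164)) = Mul(779, -4995) = -3891105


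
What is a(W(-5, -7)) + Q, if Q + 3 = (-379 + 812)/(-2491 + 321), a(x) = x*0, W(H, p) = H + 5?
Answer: -6943/2170 ≈ -3.1995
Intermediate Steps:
W(H, p) = 5 + H
a(x) = 0
Q = -6943/2170 (Q = -3 + (-379 + 812)/(-2491 + 321) = -3 + 433/(-2170) = -3 + 433*(-1/2170) = -3 - 433/2170 = -6943/2170 ≈ -3.1995)
a(W(-5, -7)) + Q = 0 - 6943/2170 = -6943/2170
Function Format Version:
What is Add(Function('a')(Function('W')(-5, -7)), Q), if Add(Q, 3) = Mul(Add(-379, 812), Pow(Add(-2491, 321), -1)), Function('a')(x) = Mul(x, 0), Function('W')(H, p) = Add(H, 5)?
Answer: Rational(-6943, 2170) ≈ -3.1995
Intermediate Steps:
Function('W')(H, p) = Add(5, H)
Function('a')(x) = 0
Q = Rational(-6943, 2170) (Q = Add(-3, Mul(Add(-379, 812), Pow(Add(-2491, 321), -1))) = Add(-3, Mul(433, Pow(-2170, -1))) = Add(-3, Mul(433, Rational(-1, 2170))) = Add(-3, Rational(-433, 2170)) = Rational(-6943, 2170) ≈ -3.1995)
Add(Function('a')(Function('W')(-5, -7)), Q) = Add(0, Rational(-6943, 2170)) = Rational(-6943, 2170)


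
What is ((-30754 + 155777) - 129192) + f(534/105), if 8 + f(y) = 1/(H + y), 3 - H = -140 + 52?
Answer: -14047216/3363 ≈ -4177.0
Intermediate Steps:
H = 91 (H = 3 - (-140 + 52) = 3 - 1*(-88) = 3 + 88 = 91)
f(y) = -8 + 1/(91 + y)
((-30754 + 155777) - 129192) + f(534/105) = ((-30754 + 155777) - 129192) + (-727 - 4272/105)/(91 + 534/105) = (125023 - 129192) + (-727 - 4272/105)/(91 + 534*(1/105)) = -4169 + (-727 - 8*178/35)/(91 + 178/35) = -4169 + (-727 - 1424/35)/(3363/35) = -4169 + (35/3363)*(-26869/35) = -4169 - 26869/3363 = -14047216/3363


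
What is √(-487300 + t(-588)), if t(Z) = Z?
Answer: 4*I*√30493 ≈ 698.49*I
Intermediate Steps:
√(-487300 + t(-588)) = √(-487300 - 588) = √(-487888) = 4*I*√30493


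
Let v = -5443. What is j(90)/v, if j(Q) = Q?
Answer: -90/5443 ≈ -0.016535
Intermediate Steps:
j(90)/v = 90/(-5443) = 90*(-1/5443) = -90/5443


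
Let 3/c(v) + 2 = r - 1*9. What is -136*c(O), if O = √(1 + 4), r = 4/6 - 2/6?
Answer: 153/4 ≈ 38.250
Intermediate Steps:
r = ⅓ (r = 4*(⅙) - 2*⅙ = ⅔ - ⅓ = ⅓ ≈ 0.33333)
O = √5 ≈ 2.2361
c(v) = -9/32 (c(v) = 3/(-2 + (⅓ - 1*9)) = 3/(-2 + (⅓ - 9)) = 3/(-2 - 26/3) = 3/(-32/3) = 3*(-3/32) = -9/32)
-136*c(O) = -136*(-9/32) = 153/4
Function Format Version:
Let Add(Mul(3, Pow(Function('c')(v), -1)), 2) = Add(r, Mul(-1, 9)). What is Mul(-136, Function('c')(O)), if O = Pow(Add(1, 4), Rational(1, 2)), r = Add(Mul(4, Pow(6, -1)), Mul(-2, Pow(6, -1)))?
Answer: Rational(153, 4) ≈ 38.250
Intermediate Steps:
r = Rational(1, 3) (r = Add(Mul(4, Rational(1, 6)), Mul(-2, Rational(1, 6))) = Add(Rational(2, 3), Rational(-1, 3)) = Rational(1, 3) ≈ 0.33333)
O = Pow(5, Rational(1, 2)) ≈ 2.2361
Function('c')(v) = Rational(-9, 32) (Function('c')(v) = Mul(3, Pow(Add(-2, Add(Rational(1, 3), Mul(-1, 9))), -1)) = Mul(3, Pow(Add(-2, Add(Rational(1, 3), -9)), -1)) = Mul(3, Pow(Add(-2, Rational(-26, 3)), -1)) = Mul(3, Pow(Rational(-32, 3), -1)) = Mul(3, Rational(-3, 32)) = Rational(-9, 32))
Mul(-136, Function('c')(O)) = Mul(-136, Rational(-9, 32)) = Rational(153, 4)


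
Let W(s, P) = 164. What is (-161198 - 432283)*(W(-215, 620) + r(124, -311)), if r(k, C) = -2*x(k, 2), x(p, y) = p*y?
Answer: 197035692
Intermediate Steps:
r(k, C) = -4*k (r(k, C) = -2*k*2 = -4*k)
(-161198 - 432283)*(W(-215, 620) + r(124, -311)) = (-161198 - 432283)*(164 - 4*124) = -593481*(164 - 496) = -593481*(-332) = 197035692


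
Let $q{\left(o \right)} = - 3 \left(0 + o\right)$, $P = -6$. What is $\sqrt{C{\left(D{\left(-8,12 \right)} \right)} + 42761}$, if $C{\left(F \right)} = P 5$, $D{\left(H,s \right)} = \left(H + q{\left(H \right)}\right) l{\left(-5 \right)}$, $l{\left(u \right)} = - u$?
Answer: $\sqrt{42731} \approx 206.71$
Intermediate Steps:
$q{\left(o \right)} = - 3 o$
$D{\left(H,s \right)} = - 10 H$ ($D{\left(H,s \right)} = \left(H - 3 H\right) \left(\left(-1\right) \left(-5\right)\right) = - 2 H 5 = - 10 H$)
$C{\left(F \right)} = -30$ ($C{\left(F \right)} = \left(-6\right) 5 = -30$)
$\sqrt{C{\left(D{\left(-8,12 \right)} \right)} + 42761} = \sqrt{-30 + 42761} = \sqrt{42731}$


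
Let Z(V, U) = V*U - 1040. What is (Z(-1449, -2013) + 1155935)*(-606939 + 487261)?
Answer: -487296742296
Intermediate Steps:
Z(V, U) = -1040 + U*V (Z(V, U) = U*V - 1040 = -1040 + U*V)
(Z(-1449, -2013) + 1155935)*(-606939 + 487261) = ((-1040 - 2013*(-1449)) + 1155935)*(-606939 + 487261) = ((-1040 + 2916837) + 1155935)*(-119678) = (2915797 + 1155935)*(-119678) = 4071732*(-119678) = -487296742296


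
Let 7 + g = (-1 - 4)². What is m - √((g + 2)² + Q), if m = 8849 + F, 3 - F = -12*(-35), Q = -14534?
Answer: 8432 - I*√14134 ≈ 8432.0 - 118.89*I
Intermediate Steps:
g = 18 (g = -7 + (-1 - 4)² = -7 + (-5)² = -7 + 25 = 18)
F = -417 (F = 3 - (-12)*(-35) = 3 - 1*420 = 3 - 420 = -417)
m = 8432 (m = 8849 - 417 = 8432)
m - √((g + 2)² + Q) = 8432 - √((18 + 2)² - 14534) = 8432 - √(20² - 14534) = 8432 - √(400 - 14534) = 8432 - √(-14134) = 8432 - I*√14134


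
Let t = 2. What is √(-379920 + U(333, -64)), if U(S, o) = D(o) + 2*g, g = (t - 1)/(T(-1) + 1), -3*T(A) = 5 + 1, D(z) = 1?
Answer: I*√379921 ≈ 616.38*I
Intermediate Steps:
T(A) = -2 (T(A) = -(5 + 1)/3 = -⅓*6 = -2)
g = -1 (g = (2 - 1)/(-2 + 1) = 1/(-1) = 1*(-1) = -1)
U(S, o) = -1 (U(S, o) = 1 + 2*(-1) = 1 - 2 = -1)
√(-379920 + U(333, -64)) = √(-379920 - 1) = √(-379921) = I*√379921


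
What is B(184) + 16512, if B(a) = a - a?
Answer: 16512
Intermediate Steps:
B(a) = 0
B(184) + 16512 = 0 + 16512 = 16512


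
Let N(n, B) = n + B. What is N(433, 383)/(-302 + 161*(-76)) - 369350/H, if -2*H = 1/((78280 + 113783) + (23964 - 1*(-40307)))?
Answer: 1187059760839792/6269 ≈ 1.8935e+11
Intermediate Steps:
N(n, B) = B + n
H = -1/512668 (H = -1/(2*((78280 + 113783) + (23964 - 1*(-40307)))) = -1/(2*(192063 + (23964 + 40307))) = -1/(2*(192063 + 64271)) = -½/256334 = -½*1/256334 = -1/512668 ≈ -1.9506e-6)
N(433, 383)/(-302 + 161*(-76)) - 369350/H = (383 + 433)/(-302 + 161*(-76)) - 369350/(-1/512668) = 816/(-302 - 12236) - 369350*(-512668) = 816/(-12538) + 189353925800 = 816*(-1/12538) + 189353925800 = -408/6269 + 189353925800 = 1187059760839792/6269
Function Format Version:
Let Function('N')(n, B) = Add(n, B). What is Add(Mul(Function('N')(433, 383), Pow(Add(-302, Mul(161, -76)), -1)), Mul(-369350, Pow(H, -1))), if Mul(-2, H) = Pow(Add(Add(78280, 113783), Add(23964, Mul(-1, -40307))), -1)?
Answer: Rational(1187059760839792, 6269) ≈ 1.8935e+11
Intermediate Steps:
Function('N')(n, B) = Add(B, n)
H = Rational(-1, 512668) (H = Mul(Rational(-1, 2), Pow(Add(Add(78280, 113783), Add(23964, Mul(-1, -40307))), -1)) = Mul(Rational(-1, 2), Pow(Add(192063, Add(23964, 40307)), -1)) = Mul(Rational(-1, 2), Pow(Add(192063, 64271), -1)) = Mul(Rational(-1, 2), Pow(256334, -1)) = Mul(Rational(-1, 2), Rational(1, 256334)) = Rational(-1, 512668) ≈ -1.9506e-6)
Add(Mul(Function('N')(433, 383), Pow(Add(-302, Mul(161, -76)), -1)), Mul(-369350, Pow(H, -1))) = Add(Mul(Add(383, 433), Pow(Add(-302, Mul(161, -76)), -1)), Mul(-369350, Pow(Rational(-1, 512668), -1))) = Add(Mul(816, Pow(Add(-302, -12236), -1)), Mul(-369350, -512668)) = Add(Mul(816, Pow(-12538, -1)), 189353925800) = Add(Mul(816, Rational(-1, 12538)), 189353925800) = Add(Rational(-408, 6269), 189353925800) = Rational(1187059760839792, 6269)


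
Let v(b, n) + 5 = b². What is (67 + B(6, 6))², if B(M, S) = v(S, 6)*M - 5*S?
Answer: 49729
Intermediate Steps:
v(b, n) = -5 + b²
B(M, S) = -5*S + M*(-5 + S²) (B(M, S) = (-5 + S²)*M - 5*S = M*(-5 + S²) - 5*S = -5*S + M*(-5 + S²))
(67 + B(6, 6))² = (67 + (-5*6 + 6*(-5 + 6²)))² = (67 + (-30 + 6*(-5 + 36)))² = (67 + (-30 + 6*31))² = (67 + (-30 + 186))² = (67 + 156)² = 223² = 49729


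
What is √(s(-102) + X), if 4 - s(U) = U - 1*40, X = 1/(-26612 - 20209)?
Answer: √320062035165/46821 ≈ 12.083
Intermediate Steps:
X = -1/46821 (X = 1/(-46821) = -1/46821 ≈ -2.1358e-5)
s(U) = 44 - U (s(U) = 4 - (U - 1*40) = 4 - (U - 40) = 4 - (-40 + U) = 4 + (40 - U) = 44 - U)
√(s(-102) + X) = √((44 - 1*(-102)) - 1/46821) = √((44 + 102) - 1/46821) = √(146 - 1/46821) = √(6835865/46821) = √320062035165/46821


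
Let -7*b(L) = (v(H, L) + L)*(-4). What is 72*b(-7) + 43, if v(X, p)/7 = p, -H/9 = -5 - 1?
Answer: -2261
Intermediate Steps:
H = 54 (H = -9*(-5 - 1) = -9*(-6) = 54)
v(X, p) = 7*p
b(L) = 32*L/7 (b(L) = -(7*L + L)*(-4)/7 = -8*L*(-4)/7 = -(-32)*L/7 = 32*L/7)
72*b(-7) + 43 = 72*((32/7)*(-7)) + 43 = 72*(-32) + 43 = -2304 + 43 = -2261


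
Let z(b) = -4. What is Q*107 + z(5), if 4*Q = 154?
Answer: 8231/2 ≈ 4115.5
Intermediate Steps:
Q = 77/2 (Q = (¼)*154 = 77/2 ≈ 38.500)
Q*107 + z(5) = (77/2)*107 - 4 = 8239/2 - 4 = 8231/2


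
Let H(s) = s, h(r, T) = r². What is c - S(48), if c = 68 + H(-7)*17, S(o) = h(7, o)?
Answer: -100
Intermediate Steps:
S(o) = 49 (S(o) = 7² = 49)
c = -51 (c = 68 - 7*17 = 68 - 119 = -51)
c - S(48) = -51 - 1*49 = -51 - 49 = -100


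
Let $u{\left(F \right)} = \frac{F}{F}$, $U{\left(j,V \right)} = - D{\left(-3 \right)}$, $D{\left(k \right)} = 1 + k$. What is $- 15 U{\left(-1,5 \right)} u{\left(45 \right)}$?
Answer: $-30$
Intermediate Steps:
$U{\left(j,V \right)} = 2$ ($U{\left(j,V \right)} = - (1 - 3) = \left(-1\right) \left(-2\right) = 2$)
$u{\left(F \right)} = 1$
$- 15 U{\left(-1,5 \right)} u{\left(45 \right)} = \left(-15\right) 2 \cdot 1 = \left(-30\right) 1 = -30$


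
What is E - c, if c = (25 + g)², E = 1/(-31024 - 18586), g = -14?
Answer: -6002811/49610 ≈ -121.00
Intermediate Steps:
E = -1/49610 (E = 1/(-49610) = -1/49610 ≈ -2.0157e-5)
c = 121 (c = (25 - 14)² = 11² = 121)
E - c = -1/49610 - 1*121 = -1/49610 - 121 = -6002811/49610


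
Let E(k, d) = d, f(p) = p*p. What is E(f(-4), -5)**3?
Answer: -125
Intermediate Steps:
f(p) = p**2
E(f(-4), -5)**3 = (-5)**3 = -125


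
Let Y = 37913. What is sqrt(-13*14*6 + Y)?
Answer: sqrt(36821) ≈ 191.89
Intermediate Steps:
sqrt(-13*14*6 + Y) = sqrt(-13*14*6 + 37913) = sqrt(-182*6 + 37913) = sqrt(-1092 + 37913) = sqrt(36821)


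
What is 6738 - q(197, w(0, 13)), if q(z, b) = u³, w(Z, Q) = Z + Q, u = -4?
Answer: 6802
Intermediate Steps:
w(Z, Q) = Q + Z
q(z, b) = -64 (q(z, b) = (-4)³ = -64)
6738 - q(197, w(0, 13)) = 6738 - 1*(-64) = 6738 + 64 = 6802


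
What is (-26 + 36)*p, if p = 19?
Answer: 190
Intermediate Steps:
(-26 + 36)*p = (-26 + 36)*19 = 10*19 = 190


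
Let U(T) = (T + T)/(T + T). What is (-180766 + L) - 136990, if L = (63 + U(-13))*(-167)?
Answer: -328444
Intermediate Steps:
U(T) = 1 (U(T) = (2*T)/((2*T)) = (2*T)*(1/(2*T)) = 1)
L = -10688 (L = (63 + 1)*(-167) = 64*(-167) = -10688)
(-180766 + L) - 136990 = (-180766 - 10688) - 136990 = -191454 - 136990 = -328444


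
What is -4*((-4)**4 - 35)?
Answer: -884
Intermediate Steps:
-4*((-4)**4 - 35) = -4*(256 - 35) = -4*221 = -884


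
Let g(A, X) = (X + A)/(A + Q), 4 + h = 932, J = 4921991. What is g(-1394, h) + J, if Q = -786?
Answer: 5364970423/1090 ≈ 4.9220e+6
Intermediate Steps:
h = 928 (h = -4 + 932 = 928)
g(A, X) = (A + X)/(-786 + A) (g(A, X) = (X + A)/(A - 786) = (A + X)/(-786 + A))
g(-1394, h) + J = (-1394 + 928)/(-786 - 1394) + 4921991 = -466/(-2180) + 4921991 = -1/2180*(-466) + 4921991 = 233/1090 + 4921991 = 5364970423/1090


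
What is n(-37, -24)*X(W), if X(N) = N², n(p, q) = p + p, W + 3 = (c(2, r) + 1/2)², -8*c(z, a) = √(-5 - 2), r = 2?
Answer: -1222517/2048 - 6771*I*√7/128 ≈ -596.93 - 139.96*I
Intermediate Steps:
c(z, a) = -I*√7/8 (c(z, a) = -√(-5 - 2)/8 = -I*√7/8)
W = -3 + (½ - I*√7/8)² (W = -3 + (-I*√7/8 + 1/2)² = -3 + (-I*√7/8 + ½)² = -3 + (½ - I*√7/8)² ≈ -2.8594 - 0.33072*I)
n(p, q) = 2*p
n(-37, -24)*X(W) = (2*(-37))*(-3 + (4 - I*√7)²/64)² = -74*(-3 + (4 - I*√7)²/64)²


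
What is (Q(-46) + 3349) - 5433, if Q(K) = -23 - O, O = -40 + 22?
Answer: -2089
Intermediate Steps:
O = -18
Q(K) = -5 (Q(K) = -23 - 1*(-18) = -23 + 18 = -5)
(Q(-46) + 3349) - 5433 = (-5 + 3349) - 5433 = 3344 - 5433 = -2089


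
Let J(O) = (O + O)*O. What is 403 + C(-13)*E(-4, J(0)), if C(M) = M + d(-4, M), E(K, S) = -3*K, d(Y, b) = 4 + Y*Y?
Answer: 487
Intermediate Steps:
d(Y, b) = 4 + Y**2
J(O) = 2*O**2 (J(O) = (2*O)*O = 2*O**2)
C(M) = 20 + M (C(M) = M + (4 + (-4)**2) = M + (4 + 16) = M + 20 = 20 + M)
403 + C(-13)*E(-4, J(0)) = 403 + (20 - 13)*(-3*(-4)) = 403 + 7*12 = 403 + 84 = 487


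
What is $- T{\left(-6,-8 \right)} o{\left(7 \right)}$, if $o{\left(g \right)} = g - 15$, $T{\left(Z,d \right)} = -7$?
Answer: $-56$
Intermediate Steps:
$o{\left(g \right)} = -15 + g$
$- T{\left(-6,-8 \right)} o{\left(7 \right)} = - \left(-7\right) \left(-15 + 7\right) = - \left(-7\right) \left(-8\right) = \left(-1\right) 56 = -56$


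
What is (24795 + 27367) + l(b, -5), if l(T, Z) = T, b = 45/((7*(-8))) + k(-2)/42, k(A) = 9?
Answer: 2921039/56 ≈ 52161.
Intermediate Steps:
b = -33/56 (b = 45/((7*(-8))) + 9/42 = 45/(-56) + 9*(1/42) = 45*(-1/56) + 3/14 = -45/56 + 3/14 = -33/56 ≈ -0.58929)
(24795 + 27367) + l(b, -5) = (24795 + 27367) - 33/56 = 52162 - 33/56 = 2921039/56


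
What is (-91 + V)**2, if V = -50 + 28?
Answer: 12769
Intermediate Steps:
V = -22
(-91 + V)**2 = (-91 - 22)**2 = (-113)**2 = 12769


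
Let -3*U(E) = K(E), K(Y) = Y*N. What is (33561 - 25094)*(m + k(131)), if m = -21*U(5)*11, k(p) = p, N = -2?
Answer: -5410413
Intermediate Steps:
K(Y) = -2*Y (K(Y) = Y*(-2) = -2*Y)
U(E) = 2*E/3 (U(E) = -(-2)*E/3 = 2*E/3)
m = -770 (m = -14*5*11 = -21*10/3*11 = -70*11 = -770)
(33561 - 25094)*(m + k(131)) = (33561 - 25094)*(-770 + 131) = 8467*(-639) = -5410413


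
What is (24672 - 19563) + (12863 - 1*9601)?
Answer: 8371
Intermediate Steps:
(24672 - 19563) + (12863 - 1*9601) = 5109 + (12863 - 9601) = 5109 + 3262 = 8371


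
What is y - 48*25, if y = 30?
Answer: -1170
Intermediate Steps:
y - 48*25 = 30 - 48*25 = 30 - 1200 = -1170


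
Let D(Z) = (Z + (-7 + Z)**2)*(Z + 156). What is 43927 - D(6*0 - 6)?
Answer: 19477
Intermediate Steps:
D(Z) = (156 + Z)*(Z + (-7 + Z)**2) (D(Z) = (Z + (-7 + Z)**2)*(156 + Z) = (156 + Z)*(Z + (-7 + Z)**2))
43927 - D(6*0 - 6) = 43927 - (7644 + (6*0 - 6)**3 - 1979*(6*0 - 6) + 143*(6*0 - 6)**2) = 43927 - (7644 + (0 - 6)**3 - 1979*(0 - 6) + 143*(0 - 6)**2) = 43927 - (7644 + (-6)**3 - 1979*(-6) + 143*(-6)**2) = 43927 - (7644 - 216 + 11874 + 143*36) = 43927 - (7644 - 216 + 11874 + 5148) = 43927 - 1*24450 = 43927 - 24450 = 19477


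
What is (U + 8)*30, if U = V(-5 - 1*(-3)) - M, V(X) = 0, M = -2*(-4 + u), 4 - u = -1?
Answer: 300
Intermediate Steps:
u = 5 (u = 4 - 1*(-1) = 4 + 1 = 5)
M = -2 (M = -2*(-4 + 5) = -2*1 = -2)
U = 2 (U = 0 - 1*(-2) = 0 + 2 = 2)
(U + 8)*30 = (2 + 8)*30 = 10*30 = 300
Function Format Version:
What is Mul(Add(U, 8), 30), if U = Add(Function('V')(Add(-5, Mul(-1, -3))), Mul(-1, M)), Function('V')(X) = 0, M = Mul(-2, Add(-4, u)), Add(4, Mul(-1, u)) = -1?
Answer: 300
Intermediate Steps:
u = 5 (u = Add(4, Mul(-1, -1)) = Add(4, 1) = 5)
M = -2 (M = Mul(-2, Add(-4, 5)) = Mul(-2, 1) = -2)
U = 2 (U = Add(0, Mul(-1, -2)) = Add(0, 2) = 2)
Mul(Add(U, 8), 30) = Mul(Add(2, 8), 30) = Mul(10, 30) = 300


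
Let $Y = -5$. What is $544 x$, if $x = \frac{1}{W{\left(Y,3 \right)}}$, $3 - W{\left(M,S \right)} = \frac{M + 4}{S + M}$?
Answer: $\frac{1088}{5} \approx 217.6$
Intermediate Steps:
$W{\left(M,S \right)} = 3 - \frac{4 + M}{M + S}$ ($W{\left(M,S \right)} = 3 - \frac{M + 4}{S + M} = 3 - \frac{4 + M}{M + S}$)
$x = \frac{2}{5}$ ($x = \frac{1}{\frac{1}{-5 + 3} \left(-4 + 2 \left(-5\right) + 3 \cdot 3\right)} = \frac{1}{\frac{1}{-2} \left(-4 - 10 + 9\right)} = \frac{1}{\left(- \frac{1}{2}\right) \left(-5\right)} = \frac{1}{\frac{5}{2}} = \frac{2}{5} \approx 0.4$)
$544 x = 544 \cdot \frac{2}{5} = \frac{1088}{5}$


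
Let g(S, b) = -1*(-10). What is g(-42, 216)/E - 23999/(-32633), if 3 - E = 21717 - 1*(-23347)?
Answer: 1081092609/1470475613 ≈ 0.73520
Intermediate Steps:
g(S, b) = 10
E = -45061 (E = 3 - (21717 - 1*(-23347)) = 3 - (21717 + 23347) = 3 - 1*45064 = 3 - 45064 = -45061)
g(-42, 216)/E - 23999/(-32633) = 10/(-45061) - 23999/(-32633) = 10*(-1/45061) - 23999*(-1/32633) = -10/45061 + 23999/32633 = 1081092609/1470475613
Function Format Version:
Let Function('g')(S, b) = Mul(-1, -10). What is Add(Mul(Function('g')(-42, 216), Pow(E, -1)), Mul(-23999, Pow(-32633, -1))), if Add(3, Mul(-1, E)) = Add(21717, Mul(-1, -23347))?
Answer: Rational(1081092609, 1470475613) ≈ 0.73520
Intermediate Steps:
Function('g')(S, b) = 10
E = -45061 (E = Add(3, Mul(-1, Add(21717, Mul(-1, -23347)))) = Add(3, Mul(-1, Add(21717, 23347))) = Add(3, Mul(-1, 45064)) = Add(3, -45064) = -45061)
Add(Mul(Function('g')(-42, 216), Pow(E, -1)), Mul(-23999, Pow(-32633, -1))) = Add(Mul(10, Pow(-45061, -1)), Mul(-23999, Pow(-32633, -1))) = Add(Mul(10, Rational(-1, 45061)), Mul(-23999, Rational(-1, 32633))) = Add(Rational(-10, 45061), Rational(23999, 32633)) = Rational(1081092609, 1470475613)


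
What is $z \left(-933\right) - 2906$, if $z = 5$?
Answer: $-7571$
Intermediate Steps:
$z \left(-933\right) - 2906 = 5 \left(-933\right) - 2906 = -4665 - 2906 = -7571$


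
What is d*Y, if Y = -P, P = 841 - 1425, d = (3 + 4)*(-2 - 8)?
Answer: -40880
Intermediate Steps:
d = -70 (d = 7*(-10) = -70)
P = -584
Y = 584 (Y = -1*(-584) = 584)
d*Y = -70*584 = -40880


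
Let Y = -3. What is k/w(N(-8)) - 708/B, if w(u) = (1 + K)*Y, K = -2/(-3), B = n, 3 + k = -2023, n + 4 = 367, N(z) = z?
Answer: 243966/605 ≈ 403.25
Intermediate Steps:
n = 363 (n = -4 + 367 = 363)
k = -2026 (k = -3 - 2023 = -2026)
B = 363
K = ⅔ (K = -2*(-⅓) = ⅔ ≈ 0.66667)
w(u) = -5 (w(u) = (1 + ⅔)*(-3) = (5/3)*(-3) = -5)
k/w(N(-8)) - 708/B = -2026/(-5) - 708/363 = -2026*(-⅕) - 708*1/363 = 2026/5 - 236/121 = 243966/605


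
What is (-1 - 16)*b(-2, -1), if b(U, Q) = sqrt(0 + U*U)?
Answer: -34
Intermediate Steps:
b(U, Q) = sqrt(U**2) (b(U, Q) = sqrt(0 + U**2) = sqrt(U**2))
(-1 - 16)*b(-2, -1) = (-1 - 16)*sqrt((-2)**2) = -17*sqrt(4) = -17*2 = -34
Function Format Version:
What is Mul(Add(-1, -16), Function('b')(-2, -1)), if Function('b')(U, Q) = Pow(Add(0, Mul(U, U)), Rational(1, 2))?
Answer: -34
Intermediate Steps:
Function('b')(U, Q) = Pow(Pow(U, 2), Rational(1, 2)) (Function('b')(U, Q) = Pow(Add(0, Pow(U, 2)), Rational(1, 2)) = Pow(Pow(U, 2), Rational(1, 2)))
Mul(Add(-1, -16), Function('b')(-2, -1)) = Mul(Add(-1, -16), Pow(Pow(-2, 2), Rational(1, 2))) = Mul(-17, Pow(4, Rational(1, 2))) = Mul(-17, 2) = -34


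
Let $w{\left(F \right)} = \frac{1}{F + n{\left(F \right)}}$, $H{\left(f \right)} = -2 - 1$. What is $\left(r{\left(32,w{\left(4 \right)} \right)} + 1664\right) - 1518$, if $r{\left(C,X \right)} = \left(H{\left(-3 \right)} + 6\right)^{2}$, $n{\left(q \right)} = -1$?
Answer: $155$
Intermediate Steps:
$H{\left(f \right)} = -3$
$w{\left(F \right)} = \frac{1}{-1 + F}$ ($w{\left(F \right)} = \frac{1}{F - 1} = \frac{1}{-1 + F}$)
$r{\left(C,X \right)} = 9$ ($r{\left(C,X \right)} = \left(-3 + 6\right)^{2} = 3^{2} = 9$)
$\left(r{\left(32,w{\left(4 \right)} \right)} + 1664\right) - 1518 = \left(9 + 1664\right) - 1518 = 1673 - 1518 = 155$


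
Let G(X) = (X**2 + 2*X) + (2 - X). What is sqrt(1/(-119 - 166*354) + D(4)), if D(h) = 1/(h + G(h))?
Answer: 8*sqrt(28708810)/218595 ≈ 0.19609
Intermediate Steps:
G(X) = 2 + X + X**2
D(h) = 1/(2 + h**2 + 2*h) (D(h) = 1/(h + (2 + h + h**2)) = 1/(2 + h**2 + 2*h))
sqrt(1/(-119 - 166*354) + D(4)) = sqrt(1/(-119 - 166*354) + 1/(2 + 4**2 + 2*4)) = sqrt((1/354)/(-285) + 1/(2 + 16 + 8)) = sqrt(-1/285*1/354 + 1/26) = sqrt(-1/100890 + 1/26) = sqrt(25216/655785) = 8*sqrt(28708810)/218595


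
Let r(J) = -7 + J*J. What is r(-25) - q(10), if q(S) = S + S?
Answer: 598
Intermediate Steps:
q(S) = 2*S
r(J) = -7 + J**2
r(-25) - q(10) = (-7 + (-25)**2) - 2*10 = (-7 + 625) - 1*20 = 618 - 20 = 598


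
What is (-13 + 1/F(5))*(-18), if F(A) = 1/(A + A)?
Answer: 54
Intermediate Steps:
F(A) = 1/(2*A)
(-13 + 1/F(5))*(-18) = (-13 + 1/((½)/5))*(-18) = (-13 + 1/((½)*(⅕)))*(-18) = (-13 + 1/(⅒))*(-18) = (-13 + 10)*(-18) = -3*(-18) = 54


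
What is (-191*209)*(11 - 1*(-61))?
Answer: -2874168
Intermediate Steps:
(-191*209)*(11 - 1*(-61)) = -39919*(11 + 61) = -39919*72 = -2874168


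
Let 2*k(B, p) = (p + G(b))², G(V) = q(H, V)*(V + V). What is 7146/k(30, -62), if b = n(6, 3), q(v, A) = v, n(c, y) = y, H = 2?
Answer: 3573/625 ≈ 5.7168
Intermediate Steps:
b = 3
G(V) = 4*V (G(V) = 2*(V + V) = 2*(2*V) = 4*V)
k(B, p) = (12 + p)²/2 (k(B, p) = (p + 4*3)²/2 = (p + 12)²/2 = (12 + p)²/2)
7146/k(30, -62) = 7146/(((12 - 62)²/2)) = 7146/(((½)*(-50)²)) = 7146/(((½)*2500)) = 7146/1250 = 7146*(1/1250) = 3573/625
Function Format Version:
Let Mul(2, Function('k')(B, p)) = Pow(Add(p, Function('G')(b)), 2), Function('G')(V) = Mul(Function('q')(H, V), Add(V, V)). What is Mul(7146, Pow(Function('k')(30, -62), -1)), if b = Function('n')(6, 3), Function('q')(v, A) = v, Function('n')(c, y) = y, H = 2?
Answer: Rational(3573, 625) ≈ 5.7168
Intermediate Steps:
b = 3
Function('G')(V) = Mul(4, V) (Function('G')(V) = Mul(2, Add(V, V)) = Mul(2, Mul(2, V)) = Mul(4, V))
Function('k')(B, p) = Mul(Rational(1, 2), Pow(Add(12, p), 2)) (Function('k')(B, p) = Mul(Rational(1, 2), Pow(Add(p, Mul(4, 3)), 2)) = Mul(Rational(1, 2), Pow(Add(p, 12), 2)) = Mul(Rational(1, 2), Pow(Add(12, p), 2)))
Mul(7146, Pow(Function('k')(30, -62), -1)) = Mul(7146, Pow(Mul(Rational(1, 2), Pow(Add(12, -62), 2)), -1)) = Mul(7146, Pow(Mul(Rational(1, 2), Pow(-50, 2)), -1)) = Mul(7146, Pow(Mul(Rational(1, 2), 2500), -1)) = Mul(7146, Pow(1250, -1)) = Mul(7146, Rational(1, 1250)) = Rational(3573, 625)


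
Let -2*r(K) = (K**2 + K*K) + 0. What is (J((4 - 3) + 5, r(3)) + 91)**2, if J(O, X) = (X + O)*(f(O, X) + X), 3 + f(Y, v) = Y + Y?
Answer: 8281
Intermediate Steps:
f(Y, v) = -3 + 2*Y (f(Y, v) = -3 + (Y + Y) = -3 + 2*Y)
r(K) = -K**2 (r(K) = -((K**2 + K*K) + 0)/2 = -((K**2 + K**2) + 0)/2 = -(2*K**2 + 0)/2 = -K**2)
J(O, X) = (O + X)*(-3 + X + 2*O) (J(O, X) = (X + O)*((-3 + 2*O) + X) = (O + X)*(-3 + X + 2*O))
(J((4 - 3) + 5, r(3)) + 91)**2 = (((-1*3**2)**2 + ((4 - 3) + 5)*(-1*3**2) + ((4 - 3) + 5)*(-3 + 2*((4 - 3) + 5)) + (-1*3**2)*(-3 + 2*((4 - 3) + 5))) + 91)**2 = (((-1*9)**2 + (1 + 5)*(-1*9) + (1 + 5)*(-3 + 2*(1 + 5)) + (-1*9)*(-3 + 2*(1 + 5))) + 91)**2 = (((-9)**2 + 6*(-9) + 6*(-3 + 2*6) - 9*(-3 + 2*6)) + 91)**2 = ((81 - 54 + 6*(-3 + 12) - 9*(-3 + 12)) + 91)**2 = ((81 - 54 + 6*9 - 9*9) + 91)**2 = ((81 - 54 + 54 - 81) + 91)**2 = (0 + 91)**2 = 91**2 = 8281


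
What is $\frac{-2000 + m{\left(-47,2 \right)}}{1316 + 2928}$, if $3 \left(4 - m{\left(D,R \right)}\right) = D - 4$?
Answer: $- \frac{1979}{4244} \approx -0.46631$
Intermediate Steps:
$m{\left(D,R \right)} = \frac{16}{3} - \frac{D}{3}$ ($m{\left(D,R \right)} = 4 - \frac{D - 4}{3} = 4 - \frac{-4 + D}{3} = 4 - \left(- \frac{4}{3} + \frac{D}{3}\right) = \frac{16}{3} - \frac{D}{3}$)
$\frac{-2000 + m{\left(-47,2 \right)}}{1316 + 2928} = \frac{-2000 + \left(\frac{16}{3} - - \frac{47}{3}\right)}{1316 + 2928} = \frac{-2000 + \left(\frac{16}{3} + \frac{47}{3}\right)}{4244} = \left(-2000 + 21\right) \frac{1}{4244} = \left(-1979\right) \frac{1}{4244} = - \frac{1979}{4244}$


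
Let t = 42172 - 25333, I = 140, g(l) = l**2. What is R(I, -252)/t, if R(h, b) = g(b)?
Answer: 7056/1871 ≈ 3.7712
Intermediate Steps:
R(h, b) = b**2
t = 16839
R(I, -252)/t = (-252)**2/16839 = 63504*(1/16839) = 7056/1871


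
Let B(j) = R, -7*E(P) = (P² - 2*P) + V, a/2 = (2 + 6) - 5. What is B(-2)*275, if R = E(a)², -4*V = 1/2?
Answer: 10032275/3136 ≈ 3199.1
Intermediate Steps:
V = -⅛ (V = -1/(4*2) = -¼*½ = -⅛ ≈ -0.12500)
a = 6 (a = 2*((2 + 6) - 5) = 2*(8 - 5) = 2*3 = 6)
E(P) = 1/56 - P²/7 + 2*P/7 (E(P) = -((P² - 2*P) - ⅛)/7 = -(-⅛ + P² - 2*P)/7 = 1/56 - P²/7 + 2*P/7)
R = 36481/3136 (R = (1/56 - ⅐*6² + (2/7)*6)² = (1/56 - ⅐*36 + 12/7)² = (1/56 - 36/7 + 12/7)² = (-191/56)² = 36481/3136 ≈ 11.633)
B(j) = 36481/3136
B(-2)*275 = (36481/3136)*275 = 10032275/3136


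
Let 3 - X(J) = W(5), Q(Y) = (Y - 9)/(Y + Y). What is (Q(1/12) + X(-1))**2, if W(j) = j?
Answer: 12321/4 ≈ 3080.3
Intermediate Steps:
Q(Y) = (-9 + Y)/(2*Y) (Q(Y) = (-9 + Y)/((2*Y)) = (-9 + Y)*(1/(2*Y)) = (-9 + Y)/(2*Y))
X(J) = -2 (X(J) = 3 - 1*5 = 3 - 5 = -2)
(Q(1/12) + X(-1))**2 = ((-9 + 1/12)/(2*(1/12)) - 2)**2 = ((1/2)*12*(-107/12) - 2)**2 = (-107/2 - 2)**2 = (-111/2)**2 = 12321/4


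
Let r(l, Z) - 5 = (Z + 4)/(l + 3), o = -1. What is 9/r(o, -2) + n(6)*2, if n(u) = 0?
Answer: 3/2 ≈ 1.5000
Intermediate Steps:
r(l, Z) = 5 + (4 + Z)/(3 + l) (r(l, Z) = 5 + (Z + 4)/(l + 3) = 5 + (4 + Z)/(3 + l))
9/r(o, -2) + n(6)*2 = 9/(((19 - 2 + 5*(-1))/(3 - 1))) + 0*2 = 9/(((19 - 2 - 5)/2)) + 0 = 9/(((1/2)*12)) + 0 = 9/6 + 0 = 9*(1/6) + 0 = 3/2 + 0 = 3/2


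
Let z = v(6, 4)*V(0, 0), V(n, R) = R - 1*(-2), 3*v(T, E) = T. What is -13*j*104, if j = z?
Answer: -5408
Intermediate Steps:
v(T, E) = T/3
V(n, R) = 2 + R (V(n, R) = R + 2 = 2 + R)
z = 4 (z = ((1/3)*6)*(2 + 0) = 2*2 = 4)
j = 4
-13*j*104 = -13*4*104 = -52*104 = -5408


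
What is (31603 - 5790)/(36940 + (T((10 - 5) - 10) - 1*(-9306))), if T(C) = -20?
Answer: 25813/46226 ≈ 0.55841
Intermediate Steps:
(31603 - 5790)/(36940 + (T((10 - 5) - 10) - 1*(-9306))) = (31603 - 5790)/(36940 + (-20 - 1*(-9306))) = 25813/(36940 + (-20 + 9306)) = 25813/(36940 + 9286) = 25813/46226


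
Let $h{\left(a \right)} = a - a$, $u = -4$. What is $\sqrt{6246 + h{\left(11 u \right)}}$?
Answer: $3 \sqrt{694} \approx 79.032$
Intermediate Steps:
$h{\left(a \right)} = 0$
$\sqrt{6246 + h{\left(11 u \right)}} = \sqrt{6246 + 0} = \sqrt{6246} = 3 \sqrt{694}$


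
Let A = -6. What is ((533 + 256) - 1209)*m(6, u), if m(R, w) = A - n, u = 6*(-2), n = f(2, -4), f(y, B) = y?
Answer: 3360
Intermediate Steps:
n = 2
u = -12
m(R, w) = -8 (m(R, w) = -6 - 1*2 = -6 - 2 = -8)
((533 + 256) - 1209)*m(6, u) = ((533 + 256) - 1209)*(-8) = (789 - 1209)*(-8) = -420*(-8) = 3360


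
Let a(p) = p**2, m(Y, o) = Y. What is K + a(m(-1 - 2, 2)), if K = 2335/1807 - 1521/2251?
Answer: 39115651/4067557 ≈ 9.6165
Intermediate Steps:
K = 2507638/4067557 (K = 2335*(1/1807) - 1521*1/2251 = 2335/1807 - 1521/2251 = 2507638/4067557 ≈ 0.61650)
K + a(m(-1 - 2, 2)) = 2507638/4067557 + (-1 - 2)**2 = 2507638/4067557 + (-3)**2 = 2507638/4067557 + 9 = 39115651/4067557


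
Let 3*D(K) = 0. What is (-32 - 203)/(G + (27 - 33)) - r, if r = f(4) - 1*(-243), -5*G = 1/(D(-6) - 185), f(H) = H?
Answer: -1153228/5549 ≈ -207.83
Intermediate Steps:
D(K) = 0 (D(K) = (⅓)*0 = 0)
G = 1/925 (G = -1/(5*(0 - 185)) = -⅕/(-185) = -⅕*(-1/185) = 1/925 ≈ 0.0010811)
r = 247 (r = 4 - 1*(-243) = 4 + 243 = 247)
(-32 - 203)/(G + (27 - 33)) - r = (-32 - 203)/(1/925 + (27 - 33)) - 1*247 = -235/(1/925 - 6) - 247 = -235/(-5549/925) - 247 = -235*(-925/5549) - 247 = 217375/5549 - 247 = -1153228/5549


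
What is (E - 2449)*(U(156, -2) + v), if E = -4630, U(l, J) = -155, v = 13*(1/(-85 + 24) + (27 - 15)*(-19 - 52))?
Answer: 4849851216/61 ≈ 7.9506e+7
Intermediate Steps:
v = -675649/61 (v = 13*(1/(-61) + 12*(-71)) = 13*(-1/61 - 852) = 13*(-51973/61) = -675649/61 ≈ -11076.)
(E - 2449)*(U(156, -2) + v) = (-4630 - 2449)*(-155 - 675649/61) = -7079*(-685104/61) = 4849851216/61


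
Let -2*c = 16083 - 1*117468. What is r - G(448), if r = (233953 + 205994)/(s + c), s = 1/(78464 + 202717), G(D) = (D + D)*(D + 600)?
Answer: -26768556660903682/28507535687 ≈ -9.3900e+5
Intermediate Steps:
c = 101385/2 (c = -(16083 - 1*117468)/2 = -(16083 - 117468)/2 = -½*(-101385) = 101385/2 ≈ 50693.)
G(D) = 2*D*(600 + D) (G(D) = (2*D)*(600 + D) = 2*D*(600 + D))
s = 1/281181 ≈ 3.5564e-6
r = 247409474814/28507535687 (r = (233953 + 205994)/(1/281181 + 101385/2) = 439947/(28507535687/562362) = 439947*(562362/28507535687) = 247409474814/28507535687 ≈ 8.6787)
r - G(448) = 247409474814/28507535687 - 2*448*(600 + 448) = 247409474814/28507535687 - 2*448*1048 = 247409474814/28507535687 - 1*939008 = 247409474814/28507535687 - 939008 = -26768556660903682/28507535687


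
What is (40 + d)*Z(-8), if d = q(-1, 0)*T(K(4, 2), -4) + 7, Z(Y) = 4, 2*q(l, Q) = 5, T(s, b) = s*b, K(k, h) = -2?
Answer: 268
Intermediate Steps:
T(s, b) = b*s
q(l, Q) = 5/2 (q(l, Q) = (½)*5 = 5/2)
d = 27 (d = 5*(-4*(-2))/2 + 7 = (5/2)*8 + 7 = 20 + 7 = 27)
(40 + d)*Z(-8) = (40 + 27)*4 = 67*4 = 268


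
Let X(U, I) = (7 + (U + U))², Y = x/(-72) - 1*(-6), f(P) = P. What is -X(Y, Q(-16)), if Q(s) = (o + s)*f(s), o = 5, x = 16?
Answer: -27889/81 ≈ -344.31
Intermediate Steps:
Y = 52/9 (Y = 16/(-72) - 1*(-6) = 16*(-1/72) + 6 = -2/9 + 6 = 52/9 ≈ 5.7778)
Q(s) = s*(5 + s) (Q(s) = (5 + s)*s = s*(5 + s))
X(U, I) = (7 + 2*U)²
-X(Y, Q(-16)) = -(7 + 2*(52/9))² = -(7 + 104/9)² = -(167/9)² = -1*27889/81 = -27889/81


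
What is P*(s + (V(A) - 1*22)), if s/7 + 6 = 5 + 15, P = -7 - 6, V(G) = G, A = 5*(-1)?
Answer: -923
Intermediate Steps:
A = -5
P = -13
s = 98 (s = -42 + 7*(5 + 15) = -42 + 7*20 = -42 + 140 = 98)
P*(s + (V(A) - 1*22)) = -13*(98 + (-5 - 1*22)) = -13*(98 + (-5 - 22)) = -13*(98 - 27) = -13*71 = -923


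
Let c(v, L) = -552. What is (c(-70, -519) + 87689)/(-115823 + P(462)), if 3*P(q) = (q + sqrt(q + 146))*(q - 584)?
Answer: -105566388363/163072042417 + 127568568*sqrt(38)/163072042417 ≈ -0.64254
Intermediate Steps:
P(q) = (-584 + q)*(q + sqrt(146 + q))/3 (P(q) = ((q + sqrt(q + 146))*(q - 584))/3 = ((q + sqrt(146 + q))*(-584 + q))/3 = ((-584 + q)*(q + sqrt(146 + q)))/3 = (-584 + q)*(q + sqrt(146 + q))/3)
(c(-70, -519) + 87689)/(-115823 + P(462)) = (-552 + 87689)/(-115823 + (-584/3*462 - 584*sqrt(146 + 462)/3 + (1/3)*462**2 + (1/3)*462*sqrt(146 + 462))) = 87137/(-115823 + (-89936 - 2336*sqrt(38)/3 + (1/3)*213444 + (1/3)*462*sqrt(608))) = 87137/(-115823 + (-89936 - 2336*sqrt(38)/3 + 71148 + (1/3)*462*(4*sqrt(38)))) = 87137/(-115823 + (-89936 - 2336*sqrt(38)/3 + 71148 + 616*sqrt(38))) = 87137/(-115823 + (-18788 - 488*sqrt(38)/3)) = 87137/(-134611 - 488*sqrt(38)/3)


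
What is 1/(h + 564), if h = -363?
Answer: 1/201 ≈ 0.0049751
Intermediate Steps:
1/(h + 564) = 1/(-363 + 564) = 1/201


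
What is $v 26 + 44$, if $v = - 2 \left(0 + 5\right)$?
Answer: $-216$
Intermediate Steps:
$v = -10$ ($v = \left(-2\right) 5 = -10$)
$v 26 + 44 = \left(-10\right) 26 + 44 = -260 + 44 = -216$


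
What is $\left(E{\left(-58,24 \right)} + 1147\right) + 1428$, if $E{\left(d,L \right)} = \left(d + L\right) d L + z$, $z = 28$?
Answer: $49931$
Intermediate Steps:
$E{\left(d,L \right)} = 28 + L d \left(L + d\right)$ ($E{\left(d,L \right)} = \left(d + L\right) d L + 28 = \left(L + d\right) d L + 28 = d \left(L + d\right) L + 28 = L d \left(L + d\right) + 28 = 28 + L d \left(L + d\right)$)
$\left(E{\left(-58,24 \right)} + 1147\right) + 1428 = \left(\left(28 + 24 \left(-58\right)^{2} - 58 \cdot 24^{2}\right) + 1147\right) + 1428 = \left(\left(28 + 24 \cdot 3364 - 33408\right) + 1147\right) + 1428 = \left(\left(28 + 80736 - 33408\right) + 1147\right) + 1428 = \left(47356 + 1147\right) + 1428 = 48503 + 1428 = 49931$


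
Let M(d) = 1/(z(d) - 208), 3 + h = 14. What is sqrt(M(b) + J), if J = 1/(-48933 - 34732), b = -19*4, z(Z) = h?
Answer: 3*I*sqrt(153579322590)/16482005 ≈ 0.071331*I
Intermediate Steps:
h = 11 (h = -3 + 14 = 11)
z(Z) = 11
b = -76
M(d) = -1/197 (M(d) = 1/(11 - 208) = 1/(-197) = -1/197)
J = -1/83665 (J = 1/(-83665) = -1/83665 ≈ -1.1952e-5)
sqrt(M(b) + J) = sqrt(-1/197 - 1/83665) = sqrt(-83862/16482005) = 3*I*sqrt(153579322590)/16482005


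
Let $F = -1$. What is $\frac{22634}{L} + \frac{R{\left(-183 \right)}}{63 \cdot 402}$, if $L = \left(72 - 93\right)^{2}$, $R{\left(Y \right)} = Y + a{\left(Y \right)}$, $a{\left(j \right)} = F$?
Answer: $\frac{4548790}{88641} \approx 51.317$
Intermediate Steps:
$a{\left(j \right)} = -1$
$R{\left(Y \right)} = -1 + Y$ ($R{\left(Y \right)} = Y - 1 = -1 + Y$)
$L = 441$ ($L = \left(-21\right)^{2} = 441$)
$\frac{22634}{L} + \frac{R{\left(-183 \right)}}{63 \cdot 402} = \frac{22634}{441} + \frac{-1 - 183}{63 \cdot 402} = 22634 \cdot \frac{1}{441} - \frac{184}{25326} = \frac{22634}{441} - \frac{92}{12663} = \frac{4548790}{88641}$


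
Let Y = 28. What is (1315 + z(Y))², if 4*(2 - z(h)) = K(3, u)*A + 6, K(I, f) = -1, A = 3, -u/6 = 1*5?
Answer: 27720225/16 ≈ 1.7325e+6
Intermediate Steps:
u = -30 (u = -6*5 = -30)
z(h) = 5/4 (z(h) = 2 - (-1*3 + 6)/4 = 2 - (-3 + 6)/4 = 2 - ¼*3 = 2 - ¾ = 5/4)
(1315 + z(Y))² = (1315 + 5/4)² = (5265/4)² = 27720225/16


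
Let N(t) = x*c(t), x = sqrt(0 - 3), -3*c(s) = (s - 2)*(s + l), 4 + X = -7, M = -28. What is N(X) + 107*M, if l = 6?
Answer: -2996 - 65*I*sqrt(3)/3 ≈ -2996.0 - 37.528*I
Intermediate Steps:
X = -11 (X = -4 - 7 = -11)
c(s) = -(-2 + s)*(6 + s)/3 (c(s) = -(s - 2)*(s + 6)/3 = -(-2 + s)*(6 + s)/3)
x = I*sqrt(3) (x = sqrt(-3) = I*sqrt(3) ≈ 1.732*I)
N(t) = I*sqrt(3)*(4 - 4*t/3 - t**2/3) (N(t) = (I*sqrt(3))*(4 - 4*t/3 - t**2/3) = I*sqrt(3)*(4 - 4*t/3 - t**2/3))
N(X) + 107*M = I*sqrt(3)*(12 - 1*(-11)**2 - 4*(-11))/3 + 107*(-28) = I*sqrt(3)*(12 - 1*121 + 44)/3 - 2996 = I*sqrt(3)*(12 - 121 + 44)/3 - 2996 = (1/3)*I*sqrt(3)*(-65) - 2996 = -65*I*sqrt(3)/3 - 2996 = -2996 - 65*I*sqrt(3)/3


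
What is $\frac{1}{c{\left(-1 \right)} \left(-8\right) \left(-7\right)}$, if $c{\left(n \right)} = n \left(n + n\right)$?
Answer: $\frac{1}{112} \approx 0.0089286$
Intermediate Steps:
$c{\left(n \right)} = 2 n^{2}$ ($c{\left(n \right)} = n 2 n = 2 n^{2}$)
$\frac{1}{c{\left(-1 \right)} \left(-8\right) \left(-7\right)} = \frac{1}{2 \left(-1\right)^{2} \left(-8\right) \left(-7\right)} = \frac{1}{2 \cdot 1 \left(-8\right) \left(-7\right)} = \frac{1}{2 \left(-8\right) \left(-7\right)} = \frac{1}{\left(-16\right) \left(-7\right)} = \frac{1}{112}$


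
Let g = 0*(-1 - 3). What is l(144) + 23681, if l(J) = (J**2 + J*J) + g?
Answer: 65153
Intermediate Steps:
g = 0 (g = 0*(-4) = 0)
l(J) = 2*J**2 (l(J) = (J**2 + J*J) + 0 = (J**2 + J**2) + 0 = 2*J**2 + 0 = 2*J**2)
l(144) + 23681 = 2*144**2 + 23681 = 2*20736 + 23681 = 41472 + 23681 = 65153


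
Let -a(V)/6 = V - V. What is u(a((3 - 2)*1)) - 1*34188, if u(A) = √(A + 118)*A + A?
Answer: -34188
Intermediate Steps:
a(V) = 0 (a(V) = -6*(V - V) = -6*0 = 0)
u(A) = A + A*√(118 + A) (u(A) = √(118 + A)*A + A = A*√(118 + A) + A = A + A*√(118 + A))
u(a((3 - 2)*1)) - 1*34188 = 0*(1 + √(118 + 0)) - 1*34188 = 0*(1 + √118) - 34188 = 0 - 34188 = -34188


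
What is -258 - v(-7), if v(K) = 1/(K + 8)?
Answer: -259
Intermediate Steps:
v(K) = 1/(8 + K)
-258 - v(-7) = -258 - 1/(8 - 7) = -258 - 1/1 = -258 - 1*1 = -258 - 1 = -259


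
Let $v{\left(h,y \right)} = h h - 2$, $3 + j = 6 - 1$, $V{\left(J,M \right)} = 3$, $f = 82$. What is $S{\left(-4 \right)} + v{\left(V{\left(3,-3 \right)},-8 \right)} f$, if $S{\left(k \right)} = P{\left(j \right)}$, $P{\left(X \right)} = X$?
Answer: $576$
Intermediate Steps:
$j = 2$ ($j = -3 + \left(6 - 1\right) = -3 + 5 = 2$)
$v{\left(h,y \right)} = -2 + h^{2}$ ($v{\left(h,y \right)} = h^{2} - 2 = -2 + h^{2}$)
$S{\left(k \right)} = 2$
$S{\left(-4 \right)} + v{\left(V{\left(3,-3 \right)},-8 \right)} f = 2 + \left(-2 + 3^{2}\right) 82 = 2 + \left(-2 + 9\right) 82 = 2 + 7 \cdot 82 = 2 + 574 = 576$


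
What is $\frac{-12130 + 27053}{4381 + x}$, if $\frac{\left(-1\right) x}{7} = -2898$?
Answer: $\frac{14923}{24667} \approx 0.60498$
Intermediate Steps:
$x = 20286$ ($x = \left(-7\right) \left(-2898\right) = 20286$)
$\frac{-12130 + 27053}{4381 + x} = \frac{-12130 + 27053}{4381 + 20286} = \frac{14923}{24667}$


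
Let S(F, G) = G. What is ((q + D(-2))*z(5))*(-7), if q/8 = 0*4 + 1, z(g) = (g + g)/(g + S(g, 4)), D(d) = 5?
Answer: -910/9 ≈ -101.11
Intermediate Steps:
z(g) = 2*g/(4 + g) (z(g) = (g + g)/(g + 4) = (2*g)/(4 + g) = 2*g/(4 + g))
q = 8 (q = 8*(0*4 + 1) = 8*(0 + 1) = 8*1 = 8)
((q + D(-2))*z(5))*(-7) = ((8 + 5)*(2*5/(4 + 5)))*(-7) = (13*(2*5/9))*(-7) = (13*(2*5*(⅑)))*(-7) = (13*(10/9))*(-7) = (130/9)*(-7) = -910/9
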